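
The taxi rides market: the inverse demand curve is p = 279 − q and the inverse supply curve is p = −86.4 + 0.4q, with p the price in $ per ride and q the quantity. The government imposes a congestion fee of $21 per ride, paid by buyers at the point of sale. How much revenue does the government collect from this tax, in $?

Inverting to q(p) form: qd = 279 − p; qs = 2.5p + 216.
Before the tax: set 279 − p = 2.5p + 216 → p* = $18, q* = 261.
With the tax collected from buyers, demand (in seller-price terms) shifts: qd = 279 − (p + 21).
Solving gives q = 246 with buyers paying $33 and sellers receiving $12 (the $21 wedge).
Revenue = t · Q = 21 · 246 = $5166.

Tax revenue = $5166.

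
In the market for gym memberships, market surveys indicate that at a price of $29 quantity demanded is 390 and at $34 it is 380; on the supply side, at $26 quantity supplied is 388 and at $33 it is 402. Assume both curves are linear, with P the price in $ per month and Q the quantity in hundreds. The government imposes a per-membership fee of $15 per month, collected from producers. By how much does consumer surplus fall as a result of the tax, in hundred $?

Consumer surplus falls by $2883.75 hundred.

Demand slope: (380 − 390)/(34 − 29) = -2, so Qd = 448 − 2P.
Supply slope: (402 − 388)/(33 − 26) = 2, so Qs = 2P + 336.
Without the tax, 448 − 2P = 2P + 336 gives 4P = 112, so P* = $28 and Q* = 392.
With the tax collected from producers, supply shifts: Qs = 2(P − 15) + 336.
New equilibrium: consumers pay $35.5, producers receive $20.5, Q = 377. (Wedge: Pb − Ps = 15.)
ΔCS is the trapezoid between Q = 377 and Q = 392 of height $7.5: ½ · (392 + 377) · 7.5 = $2883.75.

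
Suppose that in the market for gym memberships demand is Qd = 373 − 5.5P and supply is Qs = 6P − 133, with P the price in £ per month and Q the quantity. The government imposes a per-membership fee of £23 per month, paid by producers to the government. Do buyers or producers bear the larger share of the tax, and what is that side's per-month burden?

Buyers bear the larger share: £12 per month.

Before the tax: set 373 − 5.5P = 6P − 133 → P* = £44, Q* = 131.
With the tax collected from producers, supply shifts: Qs = 6(P − 23) − 133.
New equilibrium: buyers pay £56, producers receive £33, Q = 65. (Wedge: Pb − Ps = 23.)
Per-month burden: buyers £12, producers £11.
Buyers take the larger share because demand is less price-elastic here (demand slope 5.5 vs supply slope 6).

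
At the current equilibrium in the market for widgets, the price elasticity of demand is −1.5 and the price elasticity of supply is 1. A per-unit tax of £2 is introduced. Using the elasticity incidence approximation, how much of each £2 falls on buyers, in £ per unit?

Buyers bear ≈ £0.8 per unit.

Incidence ratio: buyers' share ≈ εs / (εs + |εd|) = 1 / (1 + 1.5) = 0.4.
So buyers bear ≈ 0.4 × £2 = £0.8; sellers bear £1.2.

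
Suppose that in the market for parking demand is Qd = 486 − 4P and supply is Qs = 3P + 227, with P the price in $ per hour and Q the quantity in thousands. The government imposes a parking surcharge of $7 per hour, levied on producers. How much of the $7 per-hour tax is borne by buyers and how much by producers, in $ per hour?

Without the tax, 486 − 4P = 3P + 227 gives 7P = 259, so P* = $37 and Q* = 338.
With the tax collected from producers, supply shifts: Qs = 3(P − 7) + 227.
New equilibrium: buyers pay $40, producers receive $33, Q = 326. (Wedge: Pb − Ps = 7.)
Burden on buyers: $3; on producers: $4. (They sum to $7.)

Buyers bear $3 per hour; producers bear $4 per hour.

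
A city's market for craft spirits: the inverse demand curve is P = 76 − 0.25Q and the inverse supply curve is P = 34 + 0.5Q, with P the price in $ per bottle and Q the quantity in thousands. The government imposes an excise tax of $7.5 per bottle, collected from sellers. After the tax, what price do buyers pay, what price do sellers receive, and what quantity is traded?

Inverting to Q(P) form: Qd = 304 − 4P; Qs = 2P − 68.
Before the tax: set 304 − 4P = 2P − 68 → P* = $62, Q* = 56.
With the tax collected from sellers, supply shifts: Qs = 2(P − 7.5) − 68.
New equilibrium: buyers pay $64.5, sellers receive $57, Q = 46. (Wedge: Pb − Ps = 7.5.)

Buyers pay $64.5; sellers receive $57; quantity = 46.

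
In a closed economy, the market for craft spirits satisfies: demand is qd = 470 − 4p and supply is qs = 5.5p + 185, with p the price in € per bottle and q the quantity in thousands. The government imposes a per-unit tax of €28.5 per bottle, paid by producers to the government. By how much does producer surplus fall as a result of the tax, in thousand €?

Producer surplus falls by €3804 thousand.

Before the tax: set 470 − 4p = 5.5p + 185 → p* = €30, q* = 350.
With the tax collected from producers, supply shifts: qs = 5.5(p − 28.5) + 185.
Solving gives q = 284 with buyers paying €46.5 and producers receiving €18 (the €28.5 wedge).
ΔPS is the trapezoid between Q = 284 and Q = 350 of height €12: ½ · (350 + 284) · 12 = €3804.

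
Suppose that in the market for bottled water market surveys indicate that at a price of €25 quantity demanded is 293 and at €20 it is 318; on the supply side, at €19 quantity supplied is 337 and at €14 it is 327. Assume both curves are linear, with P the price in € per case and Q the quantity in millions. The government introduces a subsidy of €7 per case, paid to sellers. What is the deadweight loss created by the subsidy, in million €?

Demand slope: (318 − 293)/(20 − 25) = -5, so Qd = 418 − 5P.
Supply slope: (327 − 337)/(14 − 19) = 2, so Qs = 2P + 299.
Before the subsidy: set 418 − 5P = 2P + 299 → P* = €17, Q* = 333.
With a per-unit subsidy paid to sellers, each receives P + 7 per unit sold, so supply becomes Qs = 2(P + 7) + 299.
Solving gives Q = 343 with buyers paying €15 and sellers receiving €22 (the €7 wedge).
Quantity rises by |ΔQ| = |333 − 343| = 10.
DWL = ½ · t · |ΔQ| = ½ · 7 · 10 = €35.

Deadweight loss = €35 million.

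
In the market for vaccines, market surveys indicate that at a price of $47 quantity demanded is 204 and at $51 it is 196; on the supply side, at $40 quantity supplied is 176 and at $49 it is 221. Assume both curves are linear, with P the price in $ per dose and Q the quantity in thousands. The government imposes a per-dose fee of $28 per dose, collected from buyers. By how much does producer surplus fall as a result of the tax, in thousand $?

Demand slope: (196 − 204)/(51 − 47) = -2, so Qd = 298 − 2P.
Supply slope: (221 − 176)/(49 − 40) = 5, so Qs = 5P − 24.
Without the tax, 298 − 2P = 5P − 24 gives 7P = 322, so P* = $46 and Q* = 206.
With the tax collected from buyers, demand (in seller-price terms) shifts: Qd = 298 − 2(P + 28).
New equilibrium: buyers pay $66, suppliers receive $38, Q = 166. (Wedge: Pb − Ps = 28.)
ΔPS is the trapezoid between Q = 166 and Q = 206 of height $8: ½ · (206 + 166) · 8 = $1488.

Producer surplus falls by $1488 thousand.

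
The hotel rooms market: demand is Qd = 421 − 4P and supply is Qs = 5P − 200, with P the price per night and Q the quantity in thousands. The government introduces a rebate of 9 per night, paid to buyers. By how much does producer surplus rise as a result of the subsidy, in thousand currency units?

Without the subsidy, 421 − 4P = 5P − 200 gives 9P = 621, so P* = 69 and Q* = 145.
With a per-unit subsidy paid to buyers, each effectively pays P − 9, so demand becomes Qd = 421 − 4(P − 9).
Solving gives Q = 165 with buyers paying 64 and suppliers receiving 73 (the 9 wedge).
ΔPS is the trapezoid between Q = 165 and Q = 145 of height 4: ½ · (145 + 165) · 4 = 620.

Producer surplus rises by 620 thousand.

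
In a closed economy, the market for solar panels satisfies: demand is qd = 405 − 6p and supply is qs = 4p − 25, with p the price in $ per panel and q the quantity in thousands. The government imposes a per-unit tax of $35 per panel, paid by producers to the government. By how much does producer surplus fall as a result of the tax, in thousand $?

Before the tax: set 405 − 6p = 4p − 25 → p* = $43, q* = 147.
With the tax collected from producers, supply shifts: qs = 4(p − 35) − 25.
New equilibrium: buyers pay $57, producers receive $22, q = 63. (Wedge: pb − ps = 35.)
ΔPS is the trapezoid between Q = 63 and Q = 147 of height $21: ½ · (147 + 63) · 21 = $2205.

Producer surplus falls by $2205 thousand.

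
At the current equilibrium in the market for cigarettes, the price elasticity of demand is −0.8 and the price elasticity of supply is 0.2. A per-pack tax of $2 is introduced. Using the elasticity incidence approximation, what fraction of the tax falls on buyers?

Buyers' share ≈ 0.2.

Incidence ratio: buyers' share ≈ εs / (εs + |εd|) = 0.2 / (0.2 + 0.8) = 0.2.
Supply is the less elastic side, so buyers bear the smaller share.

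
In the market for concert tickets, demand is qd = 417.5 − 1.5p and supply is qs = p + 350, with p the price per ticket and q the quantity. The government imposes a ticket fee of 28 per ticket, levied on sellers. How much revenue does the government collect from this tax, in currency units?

Without the tax, 417.5 − 1.5p = p + 350 gives 2.5p = 67.5, so p* = 27 and q* = 377.
With the tax collected from sellers, supply shifts: qs = (p − 28) + 350.
New equilibrium: consumers pay 38.2, sellers receive 10.2, q = 360.2. (Wedge: pb − ps = 28.)
Revenue = t · Q = 28 · 360.2 = 10085.6.

Tax revenue = 10085.6.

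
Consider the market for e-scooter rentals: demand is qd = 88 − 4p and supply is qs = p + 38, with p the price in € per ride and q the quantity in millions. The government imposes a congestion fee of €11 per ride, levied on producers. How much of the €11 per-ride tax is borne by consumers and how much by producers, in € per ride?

Consumers bear €2.2 per ride; producers bear €8.8 per ride.

Before the tax: set 88 − 4p = p + 38 → p* = €10, q* = 48.
With the tax collected from producers, supply shifts: qs = (p − 11) + 38.
Solving gives q = 39.2 with consumers paying €12.2 and producers receiving €1.2 (the €11 wedge).
Burden on consumers: €2.2; on producers: €8.8. (They sum to €11.)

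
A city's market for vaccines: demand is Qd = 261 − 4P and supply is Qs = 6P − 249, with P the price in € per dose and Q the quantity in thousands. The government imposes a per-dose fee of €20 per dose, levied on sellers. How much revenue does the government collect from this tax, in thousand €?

Before the tax: set 261 − 4P = 6P − 249 → P* = €51, Q* = 57.
With the tax collected from sellers, supply shifts: Qs = 6(P − 20) − 249.
New equilibrium: buyers pay €63, sellers receive €43, Q = 9. (Wedge: Pb − Ps = 20.)
Revenue = t · Q = 20 · 9 = €180.

Tax revenue = €180 thousand.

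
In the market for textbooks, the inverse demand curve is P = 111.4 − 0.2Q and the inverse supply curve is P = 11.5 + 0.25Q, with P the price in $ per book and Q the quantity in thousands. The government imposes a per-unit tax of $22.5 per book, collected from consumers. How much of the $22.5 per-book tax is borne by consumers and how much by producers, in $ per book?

Consumers bear $10 per book; producers bear $12.5 per book.

Rewrite in direct form: Qd = 557 − 5P and Qs = 4P − 46.
Before the tax: set 557 − 5P = 4P − 46 → P* = $67, Q* = 222.
With the tax collected from consumers, demand (in seller-price terms) shifts: Qd = 557 − 5(P + 22.5).
New equilibrium: consumers pay $77, producers receive $54.5, Q = 172. (Wedge: Pb − Ps = 22.5.)
Burden on consumers: $10; on producers: $12.5. (They sum to $22.5.)
The less price-elastic side of the market bears the larger share of a per-unit tax.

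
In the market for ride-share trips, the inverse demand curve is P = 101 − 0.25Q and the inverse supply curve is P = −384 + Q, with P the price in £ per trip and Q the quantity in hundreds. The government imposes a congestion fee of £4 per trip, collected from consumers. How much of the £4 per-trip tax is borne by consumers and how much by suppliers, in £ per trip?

Consumers bear £0.8 per trip; suppliers bear £3.2 per trip.

Rewrite in direct form: Qd = 404 − 4P and Qs = P + 384.
Before the tax: set 404 − 4P = P + 384 → P* = £4, Q* = 388.
With the tax collected from consumers, demand (in seller-price terms) shifts: Qd = 404 − 4(P + 4).
Solving gives Q = 384.8 with consumers paying £4.8 and suppliers receiving £0.8 (the £4 wedge).
Burden on consumers: £0.8; on suppliers: £3.2. (They sum to £4.)
The less price-elastic side of the market bears the larger share of a per-unit tax.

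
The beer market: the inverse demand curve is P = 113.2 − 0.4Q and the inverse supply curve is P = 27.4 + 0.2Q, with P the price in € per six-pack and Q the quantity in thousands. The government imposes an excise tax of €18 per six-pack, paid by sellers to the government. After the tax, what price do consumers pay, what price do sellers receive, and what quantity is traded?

Rewrite in direct form: Qd = 283 − 2.5P and Qs = 5P − 137.
Before the tax: set 283 − 2.5P = 5P − 137 → P* = €56, Q* = 143.
With the tax collected from sellers, supply shifts: Qs = 5(P − 18) − 137.
Solving gives Q = 113 with consumers paying €68 and sellers receiving €50 (the €18 wedge).

Consumers pay €68; sellers receive €50; quantity = 113.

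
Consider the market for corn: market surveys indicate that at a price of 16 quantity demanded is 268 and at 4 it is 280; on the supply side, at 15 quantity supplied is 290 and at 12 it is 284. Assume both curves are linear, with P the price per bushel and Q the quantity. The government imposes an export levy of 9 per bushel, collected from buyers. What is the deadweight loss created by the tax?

Demand slope: (280 − 268)/(4 − 16) = -1, so Qd = 284 − P.
Supply slope: (284 − 290)/(12 − 15) = 2, so Qs = 2P + 260.
Without the tax, 284 − P = 2P + 260 gives 3P = 24, so P* = 8 and Q* = 276.
With the tax collected from buyers, demand (in seller-price terms) shifts: Qd = 284 − (P + 9).
Solving gives Q = 270 with buyers paying 14 and sellers receiving 5 (the 9 wedge).
Quantity falls by |ΔQ| = |276 − 270| = 6.
DWL = ½ · t · |ΔQ| = ½ · 9 · 6 = 27.

Deadweight loss = 27.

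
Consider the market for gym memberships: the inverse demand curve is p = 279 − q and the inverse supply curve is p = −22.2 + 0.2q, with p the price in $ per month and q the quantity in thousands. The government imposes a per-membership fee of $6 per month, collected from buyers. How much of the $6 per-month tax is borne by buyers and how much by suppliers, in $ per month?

Rewrite in direct form: qd = 279 − p and qs = 5p + 111.
Before the tax: set 279 − p = 5p + 111 → p* = $28, q* = 251.
With the tax collected from buyers, demand (in seller-price terms) shifts: qd = 279 − (p + 6).
Solving gives q = 246 with buyers paying $33 and suppliers receiving $27 (the $6 wedge).
Burden on buyers: $5; on suppliers: $1. (They sum to $6.)

Buyers bear $5 per month; suppliers bear $1 per month.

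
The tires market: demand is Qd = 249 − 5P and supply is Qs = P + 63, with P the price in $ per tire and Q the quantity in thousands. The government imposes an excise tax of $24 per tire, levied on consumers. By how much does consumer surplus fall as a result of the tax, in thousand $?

Without the tax, 249 − 5P = P + 63 gives 6P = 186, so P* = $31 and Q* = 94.
With the tax collected from consumers, demand (in seller-price terms) shifts: Qd = 249 − 5(P + 24).
New equilibrium: consumers pay $35, producers receive $11, Q = 74. (Wedge: Pb − Ps = 24.)
ΔCS is the trapezoid between Q = 74 and Q = 94 of height $4: ½ · (94 + 74) · 4 = $336.

Consumer surplus falls by $336 thousand.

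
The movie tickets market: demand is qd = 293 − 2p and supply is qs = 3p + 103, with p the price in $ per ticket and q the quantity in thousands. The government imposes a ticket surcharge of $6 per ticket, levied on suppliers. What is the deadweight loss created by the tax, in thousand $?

Deadweight loss = $21.6 thousand.

Without the tax, 293 − 2p = 3p + 103 gives 5p = 190, so p* = $38 and q* = 217.
With the tax collected from suppliers, supply shifts: qs = 3(p − 6) + 103.
Solving gives q = 209.8 with consumers paying $41.6 and suppliers receiving $35.6 (the $6 wedge).
Quantity falls by |ΔQ| = |217 − 209.8| = 7.2.
DWL = ½ · t · |ΔQ| = ½ · 6 · 7.2 = $21.6.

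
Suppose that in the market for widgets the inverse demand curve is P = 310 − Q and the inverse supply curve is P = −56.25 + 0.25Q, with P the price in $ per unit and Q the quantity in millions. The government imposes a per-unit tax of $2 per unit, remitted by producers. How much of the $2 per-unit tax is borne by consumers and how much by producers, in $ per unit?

Consumers bear $1.6 per unit; producers bear $0.4 per unit.

Rewrite in direct form: Qd = 310 − P and Qs = 4P + 225.
Without the tax, 310 − P = 4P + 225 gives 5P = 85, so P* = $17 and Q* = 293.
With the tax collected from producers, supply shifts: Qs = 4(P − 2) + 225.
Solving gives Q = 291.4 with consumers paying $18.6 and producers receiving $16.6 (the $2 wedge).
Burden on consumers: $1.6; on producers: $0.4. (They sum to $2.)
The less price-elastic side of the market bears the larger share of a per-unit tax.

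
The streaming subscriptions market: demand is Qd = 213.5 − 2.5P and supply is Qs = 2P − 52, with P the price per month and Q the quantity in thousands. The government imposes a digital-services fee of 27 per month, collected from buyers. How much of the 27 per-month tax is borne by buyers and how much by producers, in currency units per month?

Buyers bear 12 per month; producers bear 15 per month.

Before the tax: set 213.5 − 2.5P = 2P − 52 → P* = 59, Q* = 66.
With the tax collected from buyers, demand (in seller-price terms) shifts: Qd = 213.5 − 2.5(P + 27).
Solving gives Q = 36 with buyers paying 71 and producers receiving 44 (the 27 wedge).
Burden on buyers: 12; on producers: 15. (They sum to 27.)
The less price-elastic side of the market bears the larger share of a per-unit tax.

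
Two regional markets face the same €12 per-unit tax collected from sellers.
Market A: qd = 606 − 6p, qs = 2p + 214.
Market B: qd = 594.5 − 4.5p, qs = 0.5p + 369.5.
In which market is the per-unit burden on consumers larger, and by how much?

Market A: pre-tax p* = €49, q* = 312; post-tax q = 294; per-unit burden on consumers = €3.
Market B: pre-tax p* = €45, q* = 392; post-tax q = 386.6; per-unit burden on consumers = €1.2.
Difference: €3 vs €1.2 → market A is larger by €1.8.

Market A, by €1.8.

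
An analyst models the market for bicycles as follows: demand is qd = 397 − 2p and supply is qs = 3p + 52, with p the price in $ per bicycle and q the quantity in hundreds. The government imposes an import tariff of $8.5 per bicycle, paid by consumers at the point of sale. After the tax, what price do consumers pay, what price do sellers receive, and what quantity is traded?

Consumers pay $74.1; sellers receive $65.6; quantity = 248.8.

Without the tax, 397 − 2p = 3p + 52 gives 5p = 345, so p* = $69 and q* = 259.
With the tax collected from consumers, demand (in seller-price terms) shifts: qd = 397 − 2(p + 8.5).
New equilibrium: consumers pay $74.1, sellers receive $65.6, q = 248.8. (Wedge: pb − ps = 8.5.)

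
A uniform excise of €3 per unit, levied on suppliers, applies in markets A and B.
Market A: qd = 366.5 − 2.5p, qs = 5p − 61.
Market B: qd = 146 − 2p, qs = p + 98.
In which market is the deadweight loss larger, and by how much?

Market A, by €4.5.

Market A: pre-tax p* = €57, q* = 224; post-tax q = 219; deadweight loss = €7.5.
Market B: pre-tax p* = €16, q* = 114; post-tax q = 112; deadweight loss = €3.
Difference: €7.5 vs €3 → market A is larger by €4.5.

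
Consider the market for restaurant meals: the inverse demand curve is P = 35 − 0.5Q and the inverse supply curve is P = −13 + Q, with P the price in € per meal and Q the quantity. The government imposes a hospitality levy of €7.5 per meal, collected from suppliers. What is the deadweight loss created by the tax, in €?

Rewrite in direct form: Qd = 70 − 2P and Qs = P + 13.
Before the tax: set 70 − 2P = P + 13 → P* = €19, Q* = 32.
With the tax collected from suppliers, supply shifts: Qs = (P − 7.5) + 13.
New equilibrium: consumers pay €21.5, suppliers receive €14, Q = 27. (Wedge: Pb − Ps = 7.5.)
Quantity falls by |ΔQ| = |32 − 27| = 5.
DWL = ½ · t · |ΔQ| = ½ · 7.5 · 5 = €18.75.

Deadweight loss = €18.75.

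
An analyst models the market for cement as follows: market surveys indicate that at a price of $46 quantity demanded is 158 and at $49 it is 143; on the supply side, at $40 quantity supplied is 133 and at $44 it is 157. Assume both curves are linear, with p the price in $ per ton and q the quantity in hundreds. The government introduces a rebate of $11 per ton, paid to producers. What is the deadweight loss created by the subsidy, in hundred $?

Demand slope: (143 − 158)/(49 − 46) = -5, so qd = 388 − 5p.
Supply slope: (157 − 133)/(44 − 40) = 6, so qs = 6p − 107.
Without the subsidy, 388 − 5p = 6p − 107 gives 11p = 495, so p* = $45 and q* = 163.
With a per-unit subsidy paid to producers, each receives p + 11 per unit sold, so supply becomes qs = 6(p + 11) − 107.
Solving gives q = 193 with buyers paying $39 and producers receiving $50 (the $11 wedge).
Quantity rises by |ΔQ| = |163 − 193| = 30.
DWL = ½ · t · |ΔQ| = ½ · 11 · 30 = $165.

Deadweight loss = $165 hundred.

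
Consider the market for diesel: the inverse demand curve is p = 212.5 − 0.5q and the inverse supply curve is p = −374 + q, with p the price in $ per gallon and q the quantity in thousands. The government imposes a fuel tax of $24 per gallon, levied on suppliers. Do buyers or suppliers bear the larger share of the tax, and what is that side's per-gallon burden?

Rewrite in direct form: qd = 425 − 2p and qs = p + 374.
Without the tax, 425 − 2p = p + 374 gives 3p = 51, so p* = $17 and q* = 391.
With the tax collected from suppliers, supply shifts: qs = (p − 24) + 374.
Solving gives q = 375 with buyers paying $25 and suppliers receiving $1 (the $24 wedge).
Per-gallon burden: buyers $8, suppliers $16.
Suppliers take the larger share because supply is less price-elastic here (demand slope 2 vs supply slope 1).

Suppliers bear the larger share: $16 per gallon.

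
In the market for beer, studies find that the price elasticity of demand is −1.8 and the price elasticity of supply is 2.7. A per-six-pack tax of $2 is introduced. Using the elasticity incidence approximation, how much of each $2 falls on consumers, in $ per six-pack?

Incidence ratio: consumers' share ≈ εs / (εs + |εd|) = 2.7 / (2.7 + 1.8) = 0.6.
So consumers bear ≈ 0.6 × $2 = $1.2; sellers bear $0.8.

Consumers bear ≈ $1.2 per six-pack.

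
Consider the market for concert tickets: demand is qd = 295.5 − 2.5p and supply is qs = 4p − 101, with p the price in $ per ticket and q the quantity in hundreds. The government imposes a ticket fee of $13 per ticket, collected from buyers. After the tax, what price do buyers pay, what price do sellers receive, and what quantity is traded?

Before the tax: set 295.5 − 2.5p = 4p − 101 → p* = $61, q* = 143.
With the tax collected from buyers, demand (in seller-price terms) shifts: qd = 295.5 − 2.5(p + 13).
Solving gives q = 123 with buyers paying $69 and sellers receiving $56 (the $13 wedge).
The less price-elastic side of the market bears the larger share of a per-unit tax.

Buyers pay $69; sellers receive $56; quantity = 123.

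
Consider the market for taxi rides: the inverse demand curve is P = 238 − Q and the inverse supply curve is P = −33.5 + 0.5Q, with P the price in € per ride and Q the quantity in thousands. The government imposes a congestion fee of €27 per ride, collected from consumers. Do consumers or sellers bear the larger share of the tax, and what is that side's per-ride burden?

Inverting to Q(P) form: Qd = 238 − P; Qs = 2P + 67.
Without the tax, 238 − P = 2P + 67 gives 3P = 171, so P* = €57 and Q* = 181.
With the tax collected from consumers, demand (in seller-price terms) shifts: Qd = 238 − (P + 27).
New equilibrium: consumers pay €75, sellers receive €48, Q = 163. (Wedge: Pb − Ps = 27.)
Per-ride burden: consumers €18, sellers €9.
Consumers take the larger share because demand is less price-elastic here (demand slope 1 vs supply slope 2).
The less price-elastic side of the market bears the larger share of a per-unit tax.

Consumers bear the larger share: €18 per ride.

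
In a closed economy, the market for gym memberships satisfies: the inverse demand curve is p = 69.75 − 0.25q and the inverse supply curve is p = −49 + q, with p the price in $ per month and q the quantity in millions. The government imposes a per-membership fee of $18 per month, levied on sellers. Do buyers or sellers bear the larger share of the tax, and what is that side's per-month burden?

Sellers bear the larger share: $14.4 per month.

Inverting to q(p) form: qd = 279 − 4p; qs = p + 49.
Before the tax: set 279 − 4p = p + 49 → p* = $46, q* = 95.
With the tax collected from sellers, supply shifts: qs = (p − 18) + 49.
New equilibrium: buyers pay $49.6, sellers receive $31.6, q = 80.6. (Wedge: pb − ps = 18.)
Per-month burden: buyers $3.6, sellers $14.4.
Sellers take the larger share because supply is less price-elastic here (demand slope 4 vs supply slope 1).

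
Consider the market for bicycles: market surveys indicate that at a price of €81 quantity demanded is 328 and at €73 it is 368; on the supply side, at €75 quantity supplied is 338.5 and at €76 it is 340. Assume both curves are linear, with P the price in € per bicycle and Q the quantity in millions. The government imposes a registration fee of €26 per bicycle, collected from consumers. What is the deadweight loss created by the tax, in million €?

Deadweight loss = €390 million.

Demand slope: (368 − 328)/(73 − 81) = -5, so Qd = 733 − 5P.
Supply slope: (340 − 338.5)/(76 − 75) = 1.5, so Qs = 1.5P + 226.
Without the tax, 733 − 5P = 1.5P + 226 gives 6.5P = 507, so P* = €78 and Q* = 343.
With the tax collected from consumers, demand (in seller-price terms) shifts: Qd = 733 − 5(P + 26).
New equilibrium: consumers pay €84, producers receive €58, Q = 313. (Wedge: Pb − Ps = 26.)
Quantity falls by |ΔQ| = |343 − 313| = 30.
DWL = ½ · t · |ΔQ| = ½ · 26 · 30 = €390.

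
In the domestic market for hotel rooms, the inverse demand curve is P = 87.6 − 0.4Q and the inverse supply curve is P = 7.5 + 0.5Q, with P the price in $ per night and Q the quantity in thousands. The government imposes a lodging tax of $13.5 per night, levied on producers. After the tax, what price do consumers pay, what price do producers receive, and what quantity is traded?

Consumers pay $58; producers receive $44.5; quantity = 74.

Inverting to Q(P) form: Qd = 219 − 2.5P; Qs = 2P − 15.
Before the tax: set 219 − 2.5P = 2P − 15 → P* = $52, Q* = 89.
With the tax collected from producers, supply shifts: Qs = 2(P − 13.5) − 15.
New equilibrium: consumers pay $58, producers receive $44.5, Q = 74. (Wedge: Pb − Ps = 13.5.)
The less price-elastic side of the market bears the larger share of a per-unit tax.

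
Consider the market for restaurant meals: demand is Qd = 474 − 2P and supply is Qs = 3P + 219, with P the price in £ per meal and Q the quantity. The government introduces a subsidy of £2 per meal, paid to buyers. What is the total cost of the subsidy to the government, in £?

Before the subsidy: set 474 − 2P = 3P + 219 → P* = £51, Q* = 372.
With a per-unit subsidy paid to buyers, each effectively pays P − 2, so demand becomes Qd = 474 − 2(P − 2).
Solving gives Q = 374.4 with buyers paying £49.8 and producers receiving £51.8 (the £2 wedge).
Outlay = t · Q = 2 · 374.4 = £748.8.

Government outlay = £748.8.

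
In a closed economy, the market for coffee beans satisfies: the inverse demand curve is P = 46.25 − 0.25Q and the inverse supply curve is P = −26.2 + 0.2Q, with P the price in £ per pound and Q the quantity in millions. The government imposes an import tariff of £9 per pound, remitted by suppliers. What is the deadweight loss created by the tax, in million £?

Inverting to Q(P) form: Qd = 185 − 4P; Qs = 5P + 131.
Before the tax: set 185 − 4P = 5P + 131 → P* = £6, Q* = 161.
With the tax collected from suppliers, supply shifts: Qs = 5(P − 9) + 131.
New equilibrium: consumers pay £11, suppliers receive £2, Q = 141. (Wedge: Pb − Ps = 9.)
Quantity falls by |ΔQ| = |161 − 141| = 20.
DWL = ½ · t · |ΔQ| = ½ · 9 · 20 = £90.

Deadweight loss = £90 million.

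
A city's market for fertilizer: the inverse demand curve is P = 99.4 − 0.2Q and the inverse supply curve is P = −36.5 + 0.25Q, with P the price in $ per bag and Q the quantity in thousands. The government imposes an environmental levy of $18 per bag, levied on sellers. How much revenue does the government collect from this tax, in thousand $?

Inverting to Q(P) form: Qd = 497 − 5P; Qs = 4P + 146.
Before the tax: set 497 − 5P = 4P + 146 → P* = $39, Q* = 302.
With the tax collected from sellers, supply shifts: Qs = 4(P − 18) + 146.
Solving gives Q = 262 with buyers paying $47 and sellers receiving $29 (the $18 wedge).
Revenue = t · Q = 18 · 262 = $4716.

Tax revenue = $4716 thousand.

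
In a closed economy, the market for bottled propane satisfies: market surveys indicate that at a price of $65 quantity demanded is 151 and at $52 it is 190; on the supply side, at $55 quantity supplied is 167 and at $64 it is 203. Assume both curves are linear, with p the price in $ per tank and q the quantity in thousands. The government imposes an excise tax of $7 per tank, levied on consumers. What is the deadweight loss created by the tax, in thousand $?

Deadweight loss = $42 thousand.

Demand slope: (190 − 151)/(52 − 65) = -3, so qd = 346 − 3p.
Supply slope: (203 − 167)/(64 − 55) = 4, so qs = 4p − 53.
Without the tax, 346 − 3p = 4p − 53 gives 7p = 399, so p* = $57 and q* = 175.
With the tax collected from consumers, demand (in seller-price terms) shifts: qd = 346 − 3(p + 7).
Solving gives q = 163 with consumers paying $61 and sellers receiving $54 (the $7 wedge).
Quantity falls by |ΔQ| = |175 − 163| = 12.
DWL = ½ · t · |ΔQ| = ½ · 7 · 12 = $42.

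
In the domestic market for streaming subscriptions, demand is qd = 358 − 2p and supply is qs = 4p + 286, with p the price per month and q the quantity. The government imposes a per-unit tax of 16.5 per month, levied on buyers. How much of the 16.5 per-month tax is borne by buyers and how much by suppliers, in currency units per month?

Without the tax, 358 − 2p = 4p + 286 gives 6p = 72, so p* = 12 and q* = 334.
With the tax collected from buyers, demand (in seller-price terms) shifts: qd = 358 − 2(p + 16.5).
New equilibrium: buyers pay 23, suppliers receive 6.5, q = 312. (Wedge: pb − ps = 16.5.)
Burden on buyers: 11; on suppliers: 5.5. (They sum to 16.5.)
The less price-elastic side of the market bears the larger share of a per-unit tax.

Buyers bear 11 per month; suppliers bear 5.5 per month.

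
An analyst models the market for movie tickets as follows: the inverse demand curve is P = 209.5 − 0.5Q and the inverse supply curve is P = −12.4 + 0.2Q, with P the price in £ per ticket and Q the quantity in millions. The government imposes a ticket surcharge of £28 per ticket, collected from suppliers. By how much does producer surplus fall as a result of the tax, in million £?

Producer surplus falls by £2376 million.

Rewrite in direct form: Qd = 419 − 2P and Qs = 5P + 62.
Before the tax: set 419 − 2P = 5P + 62 → P* = £51, Q* = 317.
With the tax collected from suppliers, supply shifts: Qs = 5(P − 28) + 62.
Solving gives Q = 277 with buyers paying £71 and suppliers receiving £43 (the £28 wedge).
ΔPS is the trapezoid between Q = 277 and Q = 317 of height £8: ½ · (317 + 277) · 8 = £2376.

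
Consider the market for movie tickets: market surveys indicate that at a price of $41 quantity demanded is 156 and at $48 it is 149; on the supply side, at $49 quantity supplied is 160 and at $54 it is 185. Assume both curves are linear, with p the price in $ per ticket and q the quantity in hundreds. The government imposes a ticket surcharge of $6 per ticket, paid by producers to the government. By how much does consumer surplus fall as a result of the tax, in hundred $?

Demand slope: (149 − 156)/(48 − 41) = -1, so qd = 197 − p.
Supply slope: (185 − 160)/(54 − 49) = 5, so qs = 5p − 85.
Before the tax: set 197 − p = 5p − 85 → p* = $47, q* = 150.
With the tax collected from producers, supply shifts: qs = 5(p − 6) − 85.
Solving gives q = 145 with consumers paying $52 and producers receiving $46 (the $6 wedge).
ΔCS is the trapezoid between Q = 145 and Q = 150 of height $5: ½ · (150 + 145) · 5 = $737.5.

Consumer surplus falls by $737.5 hundred.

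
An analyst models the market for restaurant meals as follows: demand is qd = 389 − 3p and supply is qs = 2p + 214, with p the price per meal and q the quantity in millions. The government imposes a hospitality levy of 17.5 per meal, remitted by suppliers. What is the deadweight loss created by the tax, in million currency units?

Without the tax, 389 − 3p = 2p + 214 gives 5p = 175, so p* = 35 and q* = 284.
With the tax collected from suppliers, supply shifts: qs = 2(p − 17.5) + 214.
Solving gives q = 263 with consumers paying 42 and suppliers receiving 24.5 (the 17.5 wedge).
Quantity falls by |ΔQ| = |284 − 263| = 21.
DWL = ½ · t · |ΔQ| = ½ · 17.5 · 21 = 183.75.

Deadweight loss = 183.75 million.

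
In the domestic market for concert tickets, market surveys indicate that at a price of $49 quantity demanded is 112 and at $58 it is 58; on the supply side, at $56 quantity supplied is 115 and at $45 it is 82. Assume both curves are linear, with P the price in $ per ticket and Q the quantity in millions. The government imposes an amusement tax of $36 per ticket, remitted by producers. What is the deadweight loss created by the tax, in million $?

Demand slope: (58 − 112)/(58 − 49) = -6, so Qd = 406 − 6P.
Supply slope: (82 − 115)/(45 − 56) = 3, so Qs = 3P − 53.
Before the tax: set 406 − 6P = 3P − 53 → P* = $51, Q* = 100.
With the tax collected from producers, supply shifts: Qs = 3(P − 36) − 53.
New equilibrium: consumers pay $63, producers receive $27, Q = 28. (Wedge: Pb − Ps = 36.)
Quantity falls by |ΔQ| = |100 − 28| = 72.
DWL = ½ · t · |ΔQ| = ½ · 36 · 72 = $1296.

Deadweight loss = $1296 million.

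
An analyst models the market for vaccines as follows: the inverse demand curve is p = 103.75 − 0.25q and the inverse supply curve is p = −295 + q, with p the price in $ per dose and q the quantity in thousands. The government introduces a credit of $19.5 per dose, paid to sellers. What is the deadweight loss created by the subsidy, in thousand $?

Inverting to q(p) form: qd = 415 − 4p; qs = p + 295.
Before the subsidy: set 415 − 4p = p + 295 → p* = $24, q* = 319.
With a per-unit subsidy paid to sellers, each receives p + 19.5 per unit sold, so supply becomes qs = (p + 19.5) + 295.
Solving gives q = 334.6 with consumers paying $20.1 and sellers receiving $39.6 (the $19.5 wedge).
Quantity rises by |ΔQ| = |319 − 334.6| = 15.6.
DWL = ½ · t · |ΔQ| = ½ · 19.5 · 15.6 = $152.1.

Deadweight loss = $152.1 thousand.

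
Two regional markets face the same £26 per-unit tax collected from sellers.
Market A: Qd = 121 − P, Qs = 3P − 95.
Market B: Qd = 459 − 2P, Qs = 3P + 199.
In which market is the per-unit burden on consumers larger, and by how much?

Market A: pre-tax P* = £54, Q* = 67; post-tax Q = 47.5; per-unit burden on consumers = £19.5.
Market B: pre-tax P* = £52, Q* = 355; post-tax Q = 323.8; per-unit burden on consumers = £15.6.
Difference: £19.5 vs £15.6 → market A is larger by £3.9.

Market A, by £3.9.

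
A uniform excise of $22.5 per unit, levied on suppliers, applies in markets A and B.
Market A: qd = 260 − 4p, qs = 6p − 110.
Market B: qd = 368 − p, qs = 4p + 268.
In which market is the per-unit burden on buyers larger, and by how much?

Market A: pre-tax p* = $37, q* = 112; post-tax q = 58; per-unit burden on buyers = $13.5.
Market B: pre-tax p* = $20, q* = 348; post-tax q = 330; per-unit burden on buyers = $18.
Difference: $13.5 vs $18 → market B is larger by $4.5.

Market B, by $4.5.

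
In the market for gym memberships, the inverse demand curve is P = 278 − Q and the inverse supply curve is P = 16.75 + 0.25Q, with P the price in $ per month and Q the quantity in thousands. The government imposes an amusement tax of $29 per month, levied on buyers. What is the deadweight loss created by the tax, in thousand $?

Inverting to Q(P) form: Qd = 278 − P; Qs = 4P − 67.
Before the tax: set 278 − P = 4P − 67 → P* = $69, Q* = 209.
With the tax collected from buyers, demand (in seller-price terms) shifts: Qd = 278 − (P + 29).
New equilibrium: buyers pay $92.2, suppliers receive $63.2, Q = 185.8. (Wedge: Pb − Ps = 29.)
Quantity falls by |ΔQ| = |209 − 185.8| = 23.2.
DWL = ½ · t · |ΔQ| = ½ · 29 · 23.2 = $336.4.

Deadweight loss = $336.4 thousand.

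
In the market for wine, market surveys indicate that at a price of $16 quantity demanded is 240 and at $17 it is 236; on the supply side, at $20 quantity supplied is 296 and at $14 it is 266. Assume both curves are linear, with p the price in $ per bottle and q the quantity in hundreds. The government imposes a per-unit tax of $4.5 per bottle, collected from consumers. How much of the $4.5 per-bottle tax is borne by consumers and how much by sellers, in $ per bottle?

Demand slope: (236 − 240)/(17 − 16) = -4, so qd = 304 − 4p.
Supply slope: (266 − 296)/(14 − 20) = 5, so qs = 5p + 196.
Before the tax: set 304 − 4p = 5p + 196 → p* = $12, q* = 256.
With the tax collected from consumers, demand (in seller-price terms) shifts: qd = 304 − 4(p + 4.5).
Solving gives q = 246 with consumers paying $14.5 and sellers receiving $10 (the $4.5 wedge).
Burden on consumers: $2.5; on sellers: $2. (They sum to $4.5.)

Consumers bear $2.5 per bottle; sellers bear $2 per bottle.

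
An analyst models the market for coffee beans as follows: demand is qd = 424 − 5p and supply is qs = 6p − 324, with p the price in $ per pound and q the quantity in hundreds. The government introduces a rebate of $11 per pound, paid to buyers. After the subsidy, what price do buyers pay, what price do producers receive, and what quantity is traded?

Buyers pay $62; producers receive $73; quantity = 114.

Before the subsidy: set 424 − 5p = 6p − 324 → p* = $68, q* = 84.
With a per-unit subsidy paid to buyers, each effectively pays p − 11, so demand becomes qd = 424 − 5(p − 11).
Solving gives q = 114 with buyers paying $62 and producers receiving $73 (the $11 wedge).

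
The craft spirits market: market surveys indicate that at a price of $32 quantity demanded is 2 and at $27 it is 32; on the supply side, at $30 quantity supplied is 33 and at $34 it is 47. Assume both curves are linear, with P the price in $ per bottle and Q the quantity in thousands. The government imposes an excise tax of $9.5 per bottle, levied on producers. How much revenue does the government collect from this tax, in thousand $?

Tax revenue = $47.5 thousand.

Demand slope: (32 − 2)/(27 − 32) = -6, so Qd = 194 − 6P.
Supply slope: (47 − 33)/(34 − 30) = 3.5, so Qs = 3.5P − 72.
Without the tax, 194 − 6P = 3.5P − 72 gives 9.5P = 266, so P* = $28 and Q* = 26.
With the tax collected from producers, supply shifts: Qs = 3.5(P − 9.5) − 72.
Solving gives Q = 5 with buyers paying $31.5 and producers receiving $22 (the $9.5 wedge).
Revenue = t · Q = 9.5 · 5 = $47.5.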